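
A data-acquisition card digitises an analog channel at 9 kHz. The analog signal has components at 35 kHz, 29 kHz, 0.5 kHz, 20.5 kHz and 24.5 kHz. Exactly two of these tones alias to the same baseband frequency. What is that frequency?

fs/2 = 4.5 kHz.
35 kHz mod fs = 8 kHz.
8 kHz > fs/2 = 4.5 kHz, folds to fs − 8 kHz = 1 kHz.
29 kHz mod fs = 2 kHz.
2 kHz ≤ fs/2 = 4.5 kHz, appears at 2 kHz.
0.5 kHz ≤ fs/2 = 4.5 kHz, passes unchanged.
20.5 kHz mod fs = 2.5 kHz.
2.5 kHz ≤ fs/2 = 4.5 kHz, appears at 2.5 kHz.
24.5 kHz mod fs = 6.5 kHz.
6.5 kHz > fs/2 = 4.5 kHz, folds to fs − 6.5 kHz = 2.5 kHz.
20.5 kHz and 24.5 kHz both map to 2.5 kHz.

2.5 kHz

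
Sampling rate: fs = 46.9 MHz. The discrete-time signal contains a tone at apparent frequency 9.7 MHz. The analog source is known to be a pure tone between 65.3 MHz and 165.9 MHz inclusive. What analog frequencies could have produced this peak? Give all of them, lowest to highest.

Frequencies that alias to 9.7 MHz are k·fs ± 9.7 MHz for integer k ≥ 0.
k=0: 9.7 MHz.
k=1: 37.2 MHz, 56.6 MHz.
k=2: 84.1 MHz, 103.5 MHz.
k=3: 131 MHz, 150.4 MHz.
k=4: 177.9 MHz, 197.3 MHz.
Within [65.3 MHz, 165.9 MHz]: 84.1 MHz, 103.5 MHz, 131 MHz, 150.4 MHz.

84.1 MHz, 103.5 MHz, 131 MHz, 150.4 MHz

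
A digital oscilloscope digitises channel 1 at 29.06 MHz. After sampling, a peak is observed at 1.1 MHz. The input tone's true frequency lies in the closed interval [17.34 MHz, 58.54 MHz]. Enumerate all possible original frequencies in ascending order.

Frequencies that alias to 1.1 MHz are k·fs ± 1.1 MHz for integer k ≥ 0.
k=0: 1.1 MHz.
k=1: 27.96 MHz, 30.16 MHz.
k=2: 57.02 MHz, 59.22 MHz.
k=3: 86.08 MHz, 88.28 MHz.
Within [17.34 MHz, 58.54 MHz]: 27.96 MHz, 30.16 MHz, 57.02 MHz.

27.96 MHz, 30.16 MHz, 57.02 MHz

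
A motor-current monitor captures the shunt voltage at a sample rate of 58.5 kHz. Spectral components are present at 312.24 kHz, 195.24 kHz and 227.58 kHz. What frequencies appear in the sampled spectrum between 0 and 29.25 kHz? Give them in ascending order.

fs/2 = 29.25 kHz.
312.24 kHz mod fs = 19.74 kHz.
19.74 kHz ≤ fs/2 = 29.25 kHz, appears at 19.74 kHz.
195.24 kHz mod fs = 19.74 kHz.
19.74 kHz ≤ fs/2 = 29.25 kHz, appears at 19.74 kHz.
227.58 kHz mod fs = 52.08 kHz.
52.08 kHz > fs/2 = 29.25 kHz, folds to fs − 52.08 kHz = 6.42 kHz.
Distinct values: {6.42 kHz, 19.74 kHz}.

6.42 kHz, 19.74 kHz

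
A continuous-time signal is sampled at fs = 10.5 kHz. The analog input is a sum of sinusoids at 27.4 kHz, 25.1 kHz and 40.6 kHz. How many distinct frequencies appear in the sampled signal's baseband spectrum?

2

fs/2 = 5.25 kHz.
27.4 kHz mod fs = 6.4 kHz.
6.4 kHz > fs/2 = 5.25 kHz, folds to fs − 6.4 kHz = 4.1 kHz.
25.1 kHz mod fs = 4.1 kHz.
4.1 kHz ≤ fs/2 = 5.25 kHz, appears at 4.1 kHz.
40.6 kHz mod fs = 9.1 kHz.
9.1 kHz > fs/2 = 5.25 kHz, folds to fs − 9.1 kHz = 1.4 kHz.
Distinct values: {1.4 kHz, 4.1 kHz} → 2.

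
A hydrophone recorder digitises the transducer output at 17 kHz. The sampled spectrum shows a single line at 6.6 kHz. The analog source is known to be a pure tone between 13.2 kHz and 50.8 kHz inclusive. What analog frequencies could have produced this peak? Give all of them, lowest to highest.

Frequencies that alias to 6.6 kHz are k·fs ± 6.6 kHz for integer k ≥ 0.
k=0: 6.6 kHz.
k=1: 10.4 kHz, 23.6 kHz.
k=2: 27.4 kHz, 40.6 kHz.
k=3: 44.4 kHz, 57.6 kHz.
k=4: 61.4 kHz, 74.6 kHz.
Within [13.2 kHz, 50.8 kHz]: 23.6 kHz, 27.4 kHz, 40.6 kHz, 44.4 kHz.

23.6 kHz, 27.4 kHz, 40.6 kHz, 44.4 kHz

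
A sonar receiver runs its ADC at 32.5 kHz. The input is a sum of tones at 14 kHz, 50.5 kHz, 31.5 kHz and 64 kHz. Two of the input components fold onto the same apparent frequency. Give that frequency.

fs/2 = 16.25 kHz.
14 kHz ≤ fs/2 = 16.25 kHz, passes unchanged.
50.5 kHz mod fs = 18 kHz.
18 kHz > fs/2 = 16.25 kHz, folds to fs − 18 kHz = 14.5 kHz.
31.5 kHz > fs/2 = 16.25 kHz, folds to fs − 31.5 kHz = 1 kHz.
64 kHz mod fs = 31.5 kHz.
31.5 kHz > fs/2 = 16.25 kHz, folds to fs − 31.5 kHz = 1 kHz.
31.5 kHz and 64 kHz both map to 1 kHz.

1 kHz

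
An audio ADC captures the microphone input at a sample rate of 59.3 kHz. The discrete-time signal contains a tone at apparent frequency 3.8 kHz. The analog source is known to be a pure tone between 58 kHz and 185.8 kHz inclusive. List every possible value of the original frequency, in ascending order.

Frequencies that alias to 3.8 kHz are k·fs ± 3.8 kHz for integer k ≥ 0.
k=0: 3.8 kHz.
k=1: 55.5 kHz, 63.1 kHz.
k=2: 114.8 kHz, 122.4 kHz.
k=3: 174.1 kHz, 181.7 kHz.
k=4: 233.4 kHz, 241 kHz.
Within [58 kHz, 185.8 kHz]: 63.1 kHz, 114.8 kHz, 122.4 kHz, 174.1 kHz, 181.7 kHz.

63.1 kHz, 114.8 kHz, 122.4 kHz, 174.1 kHz, 181.7 kHz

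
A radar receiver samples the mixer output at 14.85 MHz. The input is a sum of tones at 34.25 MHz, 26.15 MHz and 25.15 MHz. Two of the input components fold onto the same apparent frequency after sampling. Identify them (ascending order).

fs/2 = 7.425 MHz.
34.25 MHz mod fs = 4.55 MHz.
4.55 MHz ≤ fs/2 = 7.425 MHz, appears at 4.55 MHz.
26.15 MHz mod fs = 11.3 MHz.
11.3 MHz > fs/2 = 7.425 MHz, folds to fs − 11.3 MHz = 3.55 MHz.
25.15 MHz mod fs = 10.3 MHz.
10.3 MHz > fs/2 = 7.425 MHz, folds to fs − 10.3 MHz = 4.55 MHz.
25.15 MHz and 34.25 MHz both map to 4.55 MHz.

25.15 MHz, 34.25 MHz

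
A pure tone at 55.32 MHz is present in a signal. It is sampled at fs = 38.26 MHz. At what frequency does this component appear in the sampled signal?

17.06 MHz

55.32 MHz mod fs = 17.06 MHz.
17.06 MHz ≤ fs/2 = 19.13 MHz, appears at 17.06 MHz.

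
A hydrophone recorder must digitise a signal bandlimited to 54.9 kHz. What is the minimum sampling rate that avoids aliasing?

Nyquist rate = 2 × 54.9 kHz = 109.8 kHz.

109.8 kHz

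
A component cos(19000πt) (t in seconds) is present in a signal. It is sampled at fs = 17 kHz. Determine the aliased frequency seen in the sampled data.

ω = 19000π rad/s → f = ω/(2π) = 9500 Hz = 9.5 kHz.
9.5 kHz > fs/2 = 8.5 kHz, folds to fs − 9.5 kHz = 7.5 kHz.

7.5 kHz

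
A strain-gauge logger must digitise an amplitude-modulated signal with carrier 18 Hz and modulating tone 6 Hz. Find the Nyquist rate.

48 Hz

AM sidebands sit at fc ± fm = 12 Hz and 24 Hz.
Highest-frequency component: 24 Hz.
Nyquist rate = 2 × 24 Hz = 48 Hz.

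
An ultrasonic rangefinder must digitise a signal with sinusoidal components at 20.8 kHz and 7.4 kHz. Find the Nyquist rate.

Highest-frequency component: 20.8 kHz.
Nyquist rate = 2 × 20.8 kHz = 41.6 kHz.

41.6 kHz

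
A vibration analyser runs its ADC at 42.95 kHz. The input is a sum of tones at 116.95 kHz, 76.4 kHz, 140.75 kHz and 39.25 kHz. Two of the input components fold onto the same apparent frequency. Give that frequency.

fs/2 = 21.475 kHz.
116.95 kHz mod fs = 31.05 kHz.
31.05 kHz > fs/2 = 21.475 kHz, folds to fs − 31.05 kHz = 11.9 kHz.
76.4 kHz mod fs = 33.45 kHz.
33.45 kHz > fs/2 = 21.475 kHz, folds to fs − 33.45 kHz = 9.5 kHz.
140.75 kHz mod fs = 11.9 kHz.
11.9 kHz ≤ fs/2 = 21.475 kHz, appears at 11.9 kHz.
39.25 kHz > fs/2 = 21.475 kHz, folds to fs − 39.25 kHz = 3.7 kHz.
116.95 kHz and 140.75 kHz both map to 11.9 kHz.

11.9 kHz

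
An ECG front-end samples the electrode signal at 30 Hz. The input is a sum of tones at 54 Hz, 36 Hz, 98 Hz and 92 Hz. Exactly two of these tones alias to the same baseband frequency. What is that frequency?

6 Hz

fs/2 = 15 Hz.
54 Hz mod fs = 24 Hz.
24 Hz > fs/2 = 15 Hz, folds to fs − 24 Hz = 6 Hz.
36 Hz mod fs = 6 Hz.
6 Hz ≤ fs/2 = 15 Hz, appears at 6 Hz.
98 Hz mod fs = 8 Hz.
8 Hz ≤ fs/2 = 15 Hz, appears at 8 Hz.
92 Hz mod fs = 2 Hz.
2 Hz ≤ fs/2 = 15 Hz, appears at 2 Hz.
36 Hz and 54 Hz both map to 6 Hz.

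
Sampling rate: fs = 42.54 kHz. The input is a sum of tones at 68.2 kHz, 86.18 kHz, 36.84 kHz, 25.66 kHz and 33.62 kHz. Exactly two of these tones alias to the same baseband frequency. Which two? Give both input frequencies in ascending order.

25.66 kHz, 68.2 kHz

fs/2 = 21.27 kHz.
68.2 kHz mod fs = 25.66 kHz.
25.66 kHz > fs/2 = 21.27 kHz, folds to fs − 25.66 kHz = 16.88 kHz.
86.18 kHz mod fs = 1.1 kHz.
1.1 kHz ≤ fs/2 = 21.27 kHz, appears at 1.1 kHz.
36.84 kHz > fs/2 = 21.27 kHz, folds to fs − 36.84 kHz = 5.7 kHz.
25.66 kHz > fs/2 = 21.27 kHz, folds to fs − 25.66 kHz = 16.88 kHz.
33.62 kHz > fs/2 = 21.27 kHz, folds to fs − 33.62 kHz = 8.92 kHz.
25.66 kHz and 68.2 kHz both map to 16.88 kHz.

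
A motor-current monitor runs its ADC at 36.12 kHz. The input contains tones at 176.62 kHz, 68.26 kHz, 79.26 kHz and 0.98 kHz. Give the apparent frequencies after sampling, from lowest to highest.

fs/2 = 18.06 kHz.
176.62 kHz mod fs = 32.14 kHz.
32.14 kHz > fs/2 = 18.06 kHz, folds to fs − 32.14 kHz = 3.98 kHz.
68.26 kHz mod fs = 32.14 kHz.
32.14 kHz > fs/2 = 18.06 kHz, folds to fs − 32.14 kHz = 3.98 kHz.
79.26 kHz mod fs = 7.02 kHz.
7.02 kHz ≤ fs/2 = 18.06 kHz, appears at 7.02 kHz.
0.98 kHz ≤ fs/2 = 18.06 kHz, passes unchanged.
Distinct values: {0.98 kHz, 3.98 kHz, 7.02 kHz}.

0.98 kHz, 3.98 kHz, 7.02 kHz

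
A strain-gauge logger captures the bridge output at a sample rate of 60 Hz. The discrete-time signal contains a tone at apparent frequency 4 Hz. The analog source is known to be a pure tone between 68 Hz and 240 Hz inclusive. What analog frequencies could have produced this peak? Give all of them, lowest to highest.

Frequencies that alias to 4 Hz are k·fs ± 4 Hz for integer k ≥ 0.
k=0: 4 Hz.
k=1: 56 Hz, 64 Hz.
k=2: 116 Hz, 124 Hz.
k=3: 176 Hz, 184 Hz.
k=4: 236 Hz, 244 Hz.
k=5: 296 Hz, 304 Hz.
Within [68 Hz, 240 Hz]: 116 Hz, 124 Hz, 176 Hz, 184 Hz, 236 Hz.

116 Hz, 124 Hz, 176 Hz, 184 Hz, 236 Hz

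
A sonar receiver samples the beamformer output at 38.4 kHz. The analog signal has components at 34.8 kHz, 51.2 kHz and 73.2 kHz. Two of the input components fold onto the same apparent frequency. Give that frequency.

fs/2 = 19.2 kHz.
34.8 kHz > fs/2 = 19.2 kHz, folds to fs − 34.8 kHz = 3.6 kHz.
51.2 kHz mod fs = 12.8 kHz.
12.8 kHz ≤ fs/2 = 19.2 kHz, appears at 12.8 kHz.
73.2 kHz mod fs = 34.8 kHz.
34.8 kHz > fs/2 = 19.2 kHz, folds to fs − 34.8 kHz = 3.6 kHz.
34.8 kHz and 73.2 kHz both map to 3.6 kHz.

3.6 kHz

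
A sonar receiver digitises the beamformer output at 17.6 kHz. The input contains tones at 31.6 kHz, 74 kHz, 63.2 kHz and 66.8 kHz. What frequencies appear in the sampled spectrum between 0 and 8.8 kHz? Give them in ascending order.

fs/2 = 8.8 kHz.
31.6 kHz mod fs = 14 kHz.
14 kHz > fs/2 = 8.8 kHz, folds to fs − 14 kHz = 3.6 kHz.
74 kHz mod fs = 3.6 kHz.
3.6 kHz ≤ fs/2 = 8.8 kHz, appears at 3.6 kHz.
63.2 kHz mod fs = 10.4 kHz.
10.4 kHz > fs/2 = 8.8 kHz, folds to fs − 10.4 kHz = 7.2 kHz.
66.8 kHz mod fs = 14 kHz.
14 kHz > fs/2 = 8.8 kHz, folds to fs − 14 kHz = 3.6 kHz.
Distinct values: {3.6 kHz, 7.2 kHz}.

3.6 kHz, 7.2 kHz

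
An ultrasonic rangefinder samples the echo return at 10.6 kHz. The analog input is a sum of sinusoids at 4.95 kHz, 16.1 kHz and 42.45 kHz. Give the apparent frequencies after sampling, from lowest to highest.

fs/2 = 5.3 kHz.
4.95 kHz ≤ fs/2 = 5.3 kHz, passes unchanged.
16.1 kHz mod fs = 5.5 kHz.
5.5 kHz > fs/2 = 5.3 kHz, folds to fs − 5.5 kHz = 5.1 kHz.
42.45 kHz mod fs = 0.05 kHz.
0.05 kHz ≤ fs/2 = 5.3 kHz, appears at 0.05 kHz.
Distinct values: {0.05 kHz, 4.95 kHz, 5.1 kHz}.

0.05 kHz, 4.95 kHz, 5.1 kHz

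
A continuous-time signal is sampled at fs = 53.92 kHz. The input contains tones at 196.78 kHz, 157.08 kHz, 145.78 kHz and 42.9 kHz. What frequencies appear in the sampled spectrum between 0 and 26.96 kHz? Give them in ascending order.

4.68 kHz, 11.02 kHz, 15.98 kHz, 18.9 kHz

fs/2 = 26.96 kHz.
196.78 kHz mod fs = 35.02 kHz.
35.02 kHz > fs/2 = 26.96 kHz, folds to fs − 35.02 kHz = 18.9 kHz.
157.08 kHz mod fs = 49.24 kHz.
49.24 kHz > fs/2 = 26.96 kHz, folds to fs − 49.24 kHz = 4.68 kHz.
145.78 kHz mod fs = 37.94 kHz.
37.94 kHz > fs/2 = 26.96 kHz, folds to fs − 37.94 kHz = 15.98 kHz.
42.9 kHz > fs/2 = 26.96 kHz, folds to fs − 42.9 kHz = 11.02 kHz.
Distinct values: {4.68 kHz, 11.02 kHz, 15.98 kHz, 18.9 kHz}.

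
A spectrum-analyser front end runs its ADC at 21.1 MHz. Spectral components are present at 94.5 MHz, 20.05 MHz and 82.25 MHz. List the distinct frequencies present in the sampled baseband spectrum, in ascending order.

1.05 MHz, 2.15 MHz, 10.1 MHz

fs/2 = 10.55 MHz.
94.5 MHz mod fs = 10.1 MHz.
10.1 MHz ≤ fs/2 = 10.55 MHz, appears at 10.1 MHz.
20.05 MHz > fs/2 = 10.55 MHz, folds to fs − 20.05 MHz = 1.05 MHz.
82.25 MHz mod fs = 18.95 MHz.
18.95 MHz > fs/2 = 10.55 MHz, folds to fs − 18.95 MHz = 2.15 MHz.
Distinct values: {1.05 MHz, 2.15 MHz, 10.1 MHz}.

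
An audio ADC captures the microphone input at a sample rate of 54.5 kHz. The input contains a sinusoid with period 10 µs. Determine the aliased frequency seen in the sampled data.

T = 10 µs → f = 1/T = 100 kHz.
100 kHz mod fs = 45.5 kHz.
45.5 kHz > fs/2 = 27.25 kHz, folds to fs − 45.5 kHz = 9 kHz.

9 kHz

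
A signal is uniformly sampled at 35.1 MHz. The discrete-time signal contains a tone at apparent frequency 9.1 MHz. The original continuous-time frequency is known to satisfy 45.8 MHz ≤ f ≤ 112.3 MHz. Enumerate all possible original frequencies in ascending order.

61.1 MHz, 79.3 MHz, 96.2 MHz

Frequencies that alias to 9.1 MHz are k·fs ± 9.1 MHz for integer k ≥ 0.
k=0: 9.1 MHz.
k=1: 26 MHz, 44.2 MHz.
k=2: 61.1 MHz, 79.3 MHz.
k=3: 96.2 MHz, 114.4 MHz.
k=4: 131.3 MHz, 149.5 MHz.
Within [45.8 MHz, 112.3 MHz]: 61.1 MHz, 79.3 MHz, 96.2 MHz.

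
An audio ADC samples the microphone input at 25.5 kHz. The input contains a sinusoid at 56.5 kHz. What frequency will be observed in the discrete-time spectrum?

5.5 kHz

56.5 kHz mod fs = 5.5 kHz.
5.5 kHz ≤ fs/2 = 12.75 kHz, appears at 5.5 kHz.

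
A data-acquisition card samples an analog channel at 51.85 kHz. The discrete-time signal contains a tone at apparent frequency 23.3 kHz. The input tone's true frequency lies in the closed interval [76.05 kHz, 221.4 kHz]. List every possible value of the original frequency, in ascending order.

80.4 kHz, 127 kHz, 132.25 kHz, 178.85 kHz, 184.1 kHz

Frequencies that alias to 23.3 kHz are k·fs ± 23.3 kHz for integer k ≥ 0.
k=0: 23.3 kHz.
k=1: 28.55 kHz, 75.15 kHz.
k=2: 80.4 kHz, 127 kHz.
k=3: 132.25 kHz, 178.85 kHz.
k=4: 184.1 kHz, 230.7 kHz.
k=5: 235.95 kHz, 282.55 kHz.
Within [76.05 kHz, 221.4 kHz]: 80.4 kHz, 127 kHz, 132.25 kHz, 178.85 kHz, 184.1 kHz.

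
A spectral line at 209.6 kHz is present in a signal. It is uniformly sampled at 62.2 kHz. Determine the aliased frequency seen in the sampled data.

209.6 kHz mod fs = 23 kHz.
23 kHz ≤ fs/2 = 31.1 kHz, appears at 23 kHz.

23 kHz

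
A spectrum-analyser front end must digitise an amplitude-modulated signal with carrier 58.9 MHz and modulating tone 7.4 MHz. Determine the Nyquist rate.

AM sidebands sit at fc ± fm = 51.5 MHz and 66.3 MHz.
Highest-frequency component: 66.3 MHz.
Nyquist rate = 2 × 66.3 MHz = 132.6 MHz.

132.6 MHz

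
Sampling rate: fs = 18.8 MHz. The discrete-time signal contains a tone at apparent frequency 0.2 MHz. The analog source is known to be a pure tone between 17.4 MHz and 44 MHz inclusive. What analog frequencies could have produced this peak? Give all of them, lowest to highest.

Frequencies that alias to 0.2 MHz are k·fs ± 0.2 MHz for integer k ≥ 0.
k=0: 0.2 MHz.
k=1: 18.6 MHz, 19 MHz.
k=2: 37.4 MHz, 37.8 MHz.
k=3: 56.2 MHz, 56.6 MHz.
Within [17.4 MHz, 44 MHz]: 18.6 MHz, 19 MHz, 37.4 MHz, 37.8 MHz.

18.6 MHz, 19 MHz, 37.4 MHz, 37.8 MHz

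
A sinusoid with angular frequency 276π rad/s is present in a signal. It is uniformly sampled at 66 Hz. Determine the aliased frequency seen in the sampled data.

ω = 276π rad/s → f = ω/(2π) = 138 Hz.
138 Hz mod fs = 6 Hz.
6 Hz ≤ fs/2 = 33 Hz, appears at 6 Hz.

6 Hz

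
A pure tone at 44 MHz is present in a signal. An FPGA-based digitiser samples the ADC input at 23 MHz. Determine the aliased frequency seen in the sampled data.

2 MHz

44 MHz mod fs = 21 MHz.
21 MHz > fs/2 = 11.5 MHz, folds to fs − 21 MHz = 2 MHz.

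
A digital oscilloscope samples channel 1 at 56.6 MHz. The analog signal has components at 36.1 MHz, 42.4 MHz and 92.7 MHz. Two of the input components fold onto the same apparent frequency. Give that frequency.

fs/2 = 28.3 MHz.
36.1 MHz > fs/2 = 28.3 MHz, folds to fs − 36.1 MHz = 20.5 MHz.
42.4 MHz > fs/2 = 28.3 MHz, folds to fs − 42.4 MHz = 14.2 MHz.
92.7 MHz mod fs = 36.1 MHz.
36.1 MHz > fs/2 = 28.3 MHz, folds to fs − 36.1 MHz = 20.5 MHz.
36.1 MHz and 92.7 MHz both map to 20.5 MHz.

20.5 MHz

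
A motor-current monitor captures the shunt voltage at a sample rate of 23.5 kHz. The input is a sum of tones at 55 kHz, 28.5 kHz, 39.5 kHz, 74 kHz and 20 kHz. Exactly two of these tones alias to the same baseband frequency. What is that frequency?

3.5 kHz

fs/2 = 11.75 kHz.
55 kHz mod fs = 8 kHz.
8 kHz ≤ fs/2 = 11.75 kHz, appears at 8 kHz.
28.5 kHz mod fs = 5 kHz.
5 kHz ≤ fs/2 = 11.75 kHz, appears at 5 kHz.
39.5 kHz mod fs = 16 kHz.
16 kHz > fs/2 = 11.75 kHz, folds to fs − 16 kHz = 7.5 kHz.
74 kHz mod fs = 3.5 kHz.
3.5 kHz ≤ fs/2 = 11.75 kHz, appears at 3.5 kHz.
20 kHz > fs/2 = 11.75 kHz, folds to fs − 20 kHz = 3.5 kHz.
20 kHz and 74 kHz both map to 3.5 kHz.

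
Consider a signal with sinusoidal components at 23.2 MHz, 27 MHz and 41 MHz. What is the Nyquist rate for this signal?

Highest-frequency component: 41 MHz.
Nyquist rate = 2 × 41 MHz = 82 MHz.

82 MHz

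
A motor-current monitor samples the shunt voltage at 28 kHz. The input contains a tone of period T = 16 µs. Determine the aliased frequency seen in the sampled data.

T = 16 µs → f = 1/T = 62.5 kHz.
62.5 kHz mod fs = 6.5 kHz.
6.5 kHz ≤ fs/2 = 14 kHz, appears at 6.5 kHz.

6.5 kHz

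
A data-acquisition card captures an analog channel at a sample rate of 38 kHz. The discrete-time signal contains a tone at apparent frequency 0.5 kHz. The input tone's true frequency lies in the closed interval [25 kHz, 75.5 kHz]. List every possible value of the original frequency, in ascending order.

Frequencies that alias to 0.5 kHz are k·fs ± 0.5 kHz for integer k ≥ 0.
k=0: 0.5 kHz.
k=1: 37.5 kHz, 38.5 kHz.
k=2: 75.5 kHz, 76.5 kHz.
k=3: 113.5 kHz, 114.5 kHz.
Within [25 kHz, 75.5 kHz]: 37.5 kHz, 38.5 kHz, 75.5 kHz.

37.5 kHz, 38.5 kHz, 75.5 kHz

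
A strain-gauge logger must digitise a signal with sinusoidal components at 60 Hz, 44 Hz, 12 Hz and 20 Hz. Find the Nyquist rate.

Highest-frequency component: 60 Hz.
Nyquist rate = 2 × 60 Hz = 120 Hz.

120 Hz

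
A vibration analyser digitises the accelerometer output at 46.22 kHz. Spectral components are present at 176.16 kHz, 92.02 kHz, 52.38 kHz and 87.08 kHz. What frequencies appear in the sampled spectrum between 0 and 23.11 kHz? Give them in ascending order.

fs/2 = 23.11 kHz.
176.16 kHz mod fs = 37.5 kHz.
37.5 kHz > fs/2 = 23.11 kHz, folds to fs − 37.5 kHz = 8.72 kHz.
92.02 kHz mod fs = 45.8 kHz.
45.8 kHz > fs/2 = 23.11 kHz, folds to fs − 45.8 kHz = 0.42 kHz.
52.38 kHz mod fs = 6.16 kHz.
6.16 kHz ≤ fs/2 = 23.11 kHz, appears at 6.16 kHz.
87.08 kHz mod fs = 40.86 kHz.
40.86 kHz > fs/2 = 23.11 kHz, folds to fs − 40.86 kHz = 5.36 kHz.
Distinct values: {0.42 kHz, 5.36 kHz, 6.16 kHz, 8.72 kHz}.

0.42 kHz, 5.36 kHz, 6.16 kHz, 8.72 kHz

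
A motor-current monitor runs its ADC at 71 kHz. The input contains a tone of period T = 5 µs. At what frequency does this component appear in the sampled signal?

13 kHz

T = 5 µs → f = 1/T = 200 kHz.
200 kHz mod fs = 58 kHz.
58 kHz > fs/2 = 35.5 kHz, folds to fs − 58 kHz = 13 kHz.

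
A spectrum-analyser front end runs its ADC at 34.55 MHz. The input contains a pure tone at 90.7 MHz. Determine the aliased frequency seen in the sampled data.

12.95 MHz

90.7 MHz mod fs = 21.6 MHz.
21.6 MHz > fs/2 = 17.275 MHz, folds to fs − 21.6 MHz = 12.95 MHz.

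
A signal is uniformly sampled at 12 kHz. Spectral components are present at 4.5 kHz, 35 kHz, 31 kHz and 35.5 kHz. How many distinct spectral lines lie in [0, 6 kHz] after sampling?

4

fs/2 = 6 kHz.
4.5 kHz ≤ fs/2 = 6 kHz, passes unchanged.
35 kHz mod fs = 11 kHz.
11 kHz > fs/2 = 6 kHz, folds to fs − 11 kHz = 1 kHz.
31 kHz mod fs = 7 kHz.
7 kHz > fs/2 = 6 kHz, folds to fs − 7 kHz = 5 kHz.
35.5 kHz mod fs = 11.5 kHz.
11.5 kHz > fs/2 = 6 kHz, folds to fs − 11.5 kHz = 0.5 kHz.
Distinct values: {0.5 kHz, 1 kHz, 4.5 kHz, 5 kHz} → 4.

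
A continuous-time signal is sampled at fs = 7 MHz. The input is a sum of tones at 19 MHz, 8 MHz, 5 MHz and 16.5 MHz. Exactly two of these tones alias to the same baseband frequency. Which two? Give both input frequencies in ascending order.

fs/2 = 3.5 MHz.
19 MHz mod fs = 5 MHz.
5 MHz > fs/2 = 3.5 MHz, folds to fs − 5 MHz = 2 MHz.
8 MHz mod fs = 1 MHz.
1 MHz ≤ fs/2 = 3.5 MHz, appears at 1 MHz.
5 MHz > fs/2 = 3.5 MHz, folds to fs − 5 MHz = 2 MHz.
16.5 MHz mod fs = 2.5 MHz.
2.5 MHz ≤ fs/2 = 3.5 MHz, appears at 2.5 MHz.
5 MHz and 19 MHz both map to 2 MHz.

5 MHz, 19 MHz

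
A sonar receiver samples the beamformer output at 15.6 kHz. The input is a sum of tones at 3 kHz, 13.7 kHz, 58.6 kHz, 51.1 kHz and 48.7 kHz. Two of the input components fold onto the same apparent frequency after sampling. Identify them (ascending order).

fs/2 = 7.8 kHz.
3 kHz ≤ fs/2 = 7.8 kHz, passes unchanged.
13.7 kHz > fs/2 = 7.8 kHz, folds to fs − 13.7 kHz = 1.9 kHz.
58.6 kHz mod fs = 11.8 kHz.
11.8 kHz > fs/2 = 7.8 kHz, folds to fs − 11.8 kHz = 3.8 kHz.
51.1 kHz mod fs = 4.3 kHz.
4.3 kHz ≤ fs/2 = 7.8 kHz, appears at 4.3 kHz.
48.7 kHz mod fs = 1.9 kHz.
1.9 kHz ≤ fs/2 = 7.8 kHz, appears at 1.9 kHz.
13.7 kHz and 48.7 kHz both map to 1.9 kHz.

13.7 kHz, 48.7 kHz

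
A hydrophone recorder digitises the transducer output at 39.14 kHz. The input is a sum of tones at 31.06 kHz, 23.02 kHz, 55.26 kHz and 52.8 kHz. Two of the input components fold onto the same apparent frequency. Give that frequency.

16.12 kHz

fs/2 = 19.57 kHz.
31.06 kHz > fs/2 = 19.57 kHz, folds to fs − 31.06 kHz = 8.08 kHz.
23.02 kHz > fs/2 = 19.57 kHz, folds to fs − 23.02 kHz = 16.12 kHz.
55.26 kHz mod fs = 16.12 kHz.
16.12 kHz ≤ fs/2 = 19.57 kHz, appears at 16.12 kHz.
52.8 kHz mod fs = 13.66 kHz.
13.66 kHz ≤ fs/2 = 19.57 kHz, appears at 13.66 kHz.
23.02 kHz and 55.26 kHz both map to 16.12 kHz.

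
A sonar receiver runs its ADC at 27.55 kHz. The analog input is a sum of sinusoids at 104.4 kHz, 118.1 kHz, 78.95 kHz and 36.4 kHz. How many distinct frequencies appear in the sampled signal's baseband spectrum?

4

fs/2 = 13.775 kHz.
104.4 kHz mod fs = 21.75 kHz.
21.75 kHz > fs/2 = 13.775 kHz, folds to fs − 21.75 kHz = 5.8 kHz.
118.1 kHz mod fs = 7.9 kHz.
7.9 kHz ≤ fs/2 = 13.775 kHz, appears at 7.9 kHz.
78.95 kHz mod fs = 23.85 kHz.
23.85 kHz > fs/2 = 13.775 kHz, folds to fs − 23.85 kHz = 3.7 kHz.
36.4 kHz mod fs = 8.85 kHz.
8.85 kHz ≤ fs/2 = 13.775 kHz, appears at 8.85 kHz.
Distinct values: {3.7 kHz, 5.8 kHz, 7.9 kHz, 8.85 kHz} → 4.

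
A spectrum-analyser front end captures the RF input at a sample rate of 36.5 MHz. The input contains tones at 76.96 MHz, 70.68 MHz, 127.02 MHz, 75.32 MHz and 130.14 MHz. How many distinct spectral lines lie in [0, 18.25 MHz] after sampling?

4

fs/2 = 18.25 MHz.
76.96 MHz mod fs = 3.96 MHz.
3.96 MHz ≤ fs/2 = 18.25 MHz, appears at 3.96 MHz.
70.68 MHz mod fs = 34.18 MHz.
34.18 MHz > fs/2 = 18.25 MHz, folds to fs − 34.18 MHz = 2.32 MHz.
127.02 MHz mod fs = 17.52 MHz.
17.52 MHz ≤ fs/2 = 18.25 MHz, appears at 17.52 MHz.
75.32 MHz mod fs = 2.32 MHz.
2.32 MHz ≤ fs/2 = 18.25 MHz, appears at 2.32 MHz.
130.14 MHz mod fs = 20.64 MHz.
20.64 MHz > fs/2 = 18.25 MHz, folds to fs − 20.64 MHz = 15.86 MHz.
Distinct values: {2.32 MHz, 3.96 MHz, 15.86 MHz, 17.52 MHz} → 4.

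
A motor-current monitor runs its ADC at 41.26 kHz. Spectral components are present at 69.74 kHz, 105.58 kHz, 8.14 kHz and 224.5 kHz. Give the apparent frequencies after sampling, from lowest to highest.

8.14 kHz, 12.78 kHz, 18.2 kHz

fs/2 = 20.63 kHz.
69.74 kHz mod fs = 28.48 kHz.
28.48 kHz > fs/2 = 20.63 kHz, folds to fs − 28.48 kHz = 12.78 kHz.
105.58 kHz mod fs = 23.06 kHz.
23.06 kHz > fs/2 = 20.63 kHz, folds to fs − 23.06 kHz = 18.2 kHz.
8.14 kHz ≤ fs/2 = 20.63 kHz, passes unchanged.
224.5 kHz mod fs = 18.2 kHz.
18.2 kHz ≤ fs/2 = 20.63 kHz, appears at 18.2 kHz.
Distinct values: {8.14 kHz, 12.78 kHz, 18.2 kHz}.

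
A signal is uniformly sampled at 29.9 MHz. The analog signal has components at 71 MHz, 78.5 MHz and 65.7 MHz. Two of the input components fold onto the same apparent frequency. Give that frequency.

11.2 MHz

fs/2 = 14.95 MHz.
71 MHz mod fs = 11.2 MHz.
11.2 MHz ≤ fs/2 = 14.95 MHz, appears at 11.2 MHz.
78.5 MHz mod fs = 18.7 MHz.
18.7 MHz > fs/2 = 14.95 MHz, folds to fs − 18.7 MHz = 11.2 MHz.
65.7 MHz mod fs = 5.9 MHz.
5.9 MHz ≤ fs/2 = 14.95 MHz, appears at 5.9 MHz.
71 MHz and 78.5 MHz both map to 11.2 MHz.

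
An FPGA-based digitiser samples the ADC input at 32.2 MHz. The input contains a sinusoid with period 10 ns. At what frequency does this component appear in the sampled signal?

3.4 MHz

T = 10 ns → f = 1/T = 100 MHz.
100 MHz mod fs = 3.4 MHz.
3.4 MHz ≤ fs/2 = 16.1 MHz, appears at 3.4 MHz.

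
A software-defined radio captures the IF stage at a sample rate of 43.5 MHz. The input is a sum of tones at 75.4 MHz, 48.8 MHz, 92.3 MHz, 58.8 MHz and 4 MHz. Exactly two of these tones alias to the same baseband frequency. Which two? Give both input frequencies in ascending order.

fs/2 = 21.75 MHz.
75.4 MHz mod fs = 31.9 MHz.
31.9 MHz > fs/2 = 21.75 MHz, folds to fs − 31.9 MHz = 11.6 MHz.
48.8 MHz mod fs = 5.3 MHz.
5.3 MHz ≤ fs/2 = 21.75 MHz, appears at 5.3 MHz.
92.3 MHz mod fs = 5.3 MHz.
5.3 MHz ≤ fs/2 = 21.75 MHz, appears at 5.3 MHz.
58.8 MHz mod fs = 15.3 MHz.
15.3 MHz ≤ fs/2 = 21.75 MHz, appears at 15.3 MHz.
4 MHz ≤ fs/2 = 21.75 MHz, passes unchanged.
48.8 MHz and 92.3 MHz both map to 5.3 MHz.

48.8 MHz, 92.3 MHz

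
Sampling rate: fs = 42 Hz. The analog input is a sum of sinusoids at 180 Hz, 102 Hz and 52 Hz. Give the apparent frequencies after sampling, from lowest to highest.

10 Hz, 12 Hz, 18 Hz

fs/2 = 21 Hz.
180 Hz mod fs = 12 Hz.
12 Hz ≤ fs/2 = 21 Hz, appears at 12 Hz.
102 Hz mod fs = 18 Hz.
18 Hz ≤ fs/2 = 21 Hz, appears at 18 Hz.
52 Hz mod fs = 10 Hz.
10 Hz ≤ fs/2 = 21 Hz, appears at 10 Hz.
Distinct values: {10 Hz, 12 Hz, 18 Hz}.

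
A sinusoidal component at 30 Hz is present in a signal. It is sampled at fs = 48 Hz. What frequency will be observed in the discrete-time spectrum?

30 Hz > fs/2 = 24 Hz, folds to fs − 30 Hz = 18 Hz.

18 Hz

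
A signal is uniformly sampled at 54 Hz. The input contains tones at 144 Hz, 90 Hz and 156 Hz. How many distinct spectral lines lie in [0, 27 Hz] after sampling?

fs/2 = 27 Hz.
144 Hz mod fs = 36 Hz.
36 Hz > fs/2 = 27 Hz, folds to fs − 36 Hz = 18 Hz.
90 Hz mod fs = 36 Hz.
36 Hz > fs/2 = 27 Hz, folds to fs − 36 Hz = 18 Hz.
156 Hz mod fs = 48 Hz.
48 Hz > fs/2 = 27 Hz, folds to fs − 48 Hz = 6 Hz.
Distinct values: {6 Hz, 18 Hz} → 2.

2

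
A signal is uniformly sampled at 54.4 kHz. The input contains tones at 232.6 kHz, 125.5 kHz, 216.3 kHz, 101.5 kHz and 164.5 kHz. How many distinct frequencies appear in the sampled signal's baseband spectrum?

fs/2 = 27.2 kHz.
232.6 kHz mod fs = 15 kHz.
15 kHz ≤ fs/2 = 27.2 kHz, appears at 15 kHz.
125.5 kHz mod fs = 16.7 kHz.
16.7 kHz ≤ fs/2 = 27.2 kHz, appears at 16.7 kHz.
216.3 kHz mod fs = 53.1 kHz.
53.1 kHz > fs/2 = 27.2 kHz, folds to fs − 53.1 kHz = 1.3 kHz.
101.5 kHz mod fs = 47.1 kHz.
47.1 kHz > fs/2 = 27.2 kHz, folds to fs − 47.1 kHz = 7.3 kHz.
164.5 kHz mod fs = 1.3 kHz.
1.3 kHz ≤ fs/2 = 27.2 kHz, appears at 1.3 kHz.
Distinct values: {1.3 kHz, 7.3 kHz, 15 kHz, 16.7 kHz} → 4.

4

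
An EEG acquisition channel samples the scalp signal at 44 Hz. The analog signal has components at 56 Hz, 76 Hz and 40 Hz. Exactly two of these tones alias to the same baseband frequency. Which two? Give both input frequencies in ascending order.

fs/2 = 22 Hz.
56 Hz mod fs = 12 Hz.
12 Hz ≤ fs/2 = 22 Hz, appears at 12 Hz.
76 Hz mod fs = 32 Hz.
32 Hz > fs/2 = 22 Hz, folds to fs − 32 Hz = 12 Hz.
40 Hz > fs/2 = 22 Hz, folds to fs − 40 Hz = 4 Hz.
56 Hz and 76 Hz both map to 12 Hz.

56 Hz, 76 Hz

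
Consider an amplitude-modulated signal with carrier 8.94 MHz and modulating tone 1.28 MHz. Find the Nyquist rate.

AM sidebands sit at fc ± fm = 7.66 MHz and 10.22 MHz.
Highest-frequency component: 10.22 MHz.
Nyquist rate = 2 × 10.22 MHz = 20.44 MHz.

20.44 MHz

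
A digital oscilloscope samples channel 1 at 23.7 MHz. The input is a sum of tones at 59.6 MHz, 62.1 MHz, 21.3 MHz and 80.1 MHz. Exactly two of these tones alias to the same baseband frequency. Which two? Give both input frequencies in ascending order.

fs/2 = 11.85 MHz.
59.6 MHz mod fs = 12.2 MHz.
12.2 MHz > fs/2 = 11.85 MHz, folds to fs − 12.2 MHz = 11.5 MHz.
62.1 MHz mod fs = 14.7 MHz.
14.7 MHz > fs/2 = 11.85 MHz, folds to fs − 14.7 MHz = 9 MHz.
21.3 MHz > fs/2 = 11.85 MHz, folds to fs − 21.3 MHz = 2.4 MHz.
80.1 MHz mod fs = 9 MHz.
9 MHz ≤ fs/2 = 11.85 MHz, appears at 9 MHz.
62.1 MHz and 80.1 MHz both map to 9 MHz.

62.1 MHz, 80.1 MHz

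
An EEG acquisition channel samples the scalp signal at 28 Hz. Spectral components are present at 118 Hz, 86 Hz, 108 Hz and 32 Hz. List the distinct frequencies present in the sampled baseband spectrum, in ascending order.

2 Hz, 4 Hz, 6 Hz

fs/2 = 14 Hz.
118 Hz mod fs = 6 Hz.
6 Hz ≤ fs/2 = 14 Hz, appears at 6 Hz.
86 Hz mod fs = 2 Hz.
2 Hz ≤ fs/2 = 14 Hz, appears at 2 Hz.
108 Hz mod fs = 24 Hz.
24 Hz > fs/2 = 14 Hz, folds to fs − 24 Hz = 4 Hz.
32 Hz mod fs = 4 Hz.
4 Hz ≤ fs/2 = 14 Hz, appears at 4 Hz.
Distinct values: {2 Hz, 4 Hz, 6 Hz}.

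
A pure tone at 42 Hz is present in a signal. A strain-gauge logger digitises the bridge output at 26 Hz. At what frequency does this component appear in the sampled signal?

10 Hz

42 Hz mod fs = 16 Hz.
16 Hz > fs/2 = 13 Hz, folds to fs − 16 Hz = 10 Hz.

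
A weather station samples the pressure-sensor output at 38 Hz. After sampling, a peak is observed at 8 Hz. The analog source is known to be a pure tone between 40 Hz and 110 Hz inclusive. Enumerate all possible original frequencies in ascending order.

Frequencies that alias to 8 Hz are k·fs ± 8 Hz for integer k ≥ 0.
k=0: 8 Hz.
k=1: 30 Hz, 46 Hz.
k=2: 68 Hz, 84 Hz.
k=3: 106 Hz, 122 Hz.
k=4: 144 Hz, 160 Hz.
Within [40 Hz, 110 Hz]: 46 Hz, 68 Hz, 84 Hz, 106 Hz.

46 Hz, 68 Hz, 84 Hz, 106 Hz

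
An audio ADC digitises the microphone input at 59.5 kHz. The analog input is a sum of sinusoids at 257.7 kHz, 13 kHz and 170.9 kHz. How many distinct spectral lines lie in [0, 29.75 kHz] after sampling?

fs/2 = 29.75 kHz.
257.7 kHz mod fs = 19.7 kHz.
19.7 kHz ≤ fs/2 = 29.75 kHz, appears at 19.7 kHz.
13 kHz ≤ fs/2 = 29.75 kHz, passes unchanged.
170.9 kHz mod fs = 51.9 kHz.
51.9 kHz > fs/2 = 29.75 kHz, folds to fs − 51.9 kHz = 7.6 kHz.
Distinct values: {7.6 kHz, 13 kHz, 19.7 kHz} → 3.

3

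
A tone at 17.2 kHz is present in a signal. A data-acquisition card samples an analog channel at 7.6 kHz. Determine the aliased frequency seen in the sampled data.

17.2 kHz mod fs = 2 kHz.
2 kHz ≤ fs/2 = 3.8 kHz, appears at 2 kHz.

2 kHz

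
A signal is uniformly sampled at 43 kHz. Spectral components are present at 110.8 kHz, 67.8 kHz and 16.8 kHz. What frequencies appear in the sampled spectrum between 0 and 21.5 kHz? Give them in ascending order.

fs/2 = 21.5 kHz.
110.8 kHz mod fs = 24.8 kHz.
24.8 kHz > fs/2 = 21.5 kHz, folds to fs − 24.8 kHz = 18.2 kHz.
67.8 kHz mod fs = 24.8 kHz.
24.8 kHz > fs/2 = 21.5 kHz, folds to fs − 24.8 kHz = 18.2 kHz.
16.8 kHz ≤ fs/2 = 21.5 kHz, passes unchanged.
Distinct values: {16.8 kHz, 18.2 kHz}.

16.8 kHz, 18.2 kHz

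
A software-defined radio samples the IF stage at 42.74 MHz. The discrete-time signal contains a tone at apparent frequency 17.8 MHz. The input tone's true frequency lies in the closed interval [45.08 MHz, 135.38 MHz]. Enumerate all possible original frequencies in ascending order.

60.54 MHz, 67.68 MHz, 103.28 MHz, 110.42 MHz

Frequencies that alias to 17.8 MHz are k·fs ± 17.8 MHz for integer k ≥ 0.
k=0: 17.8 MHz.
k=1: 24.94 MHz, 60.54 MHz.
k=2: 67.68 MHz, 103.28 MHz.
k=3: 110.42 MHz, 146.02 MHz.
k=4: 153.16 MHz, 188.76 MHz.
Within [45.08 MHz, 135.38 MHz]: 60.54 MHz, 67.68 MHz, 103.28 MHz, 110.42 MHz.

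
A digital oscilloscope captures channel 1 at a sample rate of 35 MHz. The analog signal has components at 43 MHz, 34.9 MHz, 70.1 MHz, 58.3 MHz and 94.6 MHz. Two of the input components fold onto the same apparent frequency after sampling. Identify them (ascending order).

fs/2 = 17.5 MHz.
43 MHz mod fs = 8 MHz.
8 MHz ≤ fs/2 = 17.5 MHz, appears at 8 MHz.
34.9 MHz > fs/2 = 17.5 MHz, folds to fs − 34.9 MHz = 0.1 MHz.
70.1 MHz mod fs = 0.1 MHz.
0.1 MHz ≤ fs/2 = 17.5 MHz, appears at 0.1 MHz.
58.3 MHz mod fs = 23.3 MHz.
23.3 MHz > fs/2 = 17.5 MHz, folds to fs − 23.3 MHz = 11.7 MHz.
94.6 MHz mod fs = 24.6 MHz.
24.6 MHz > fs/2 = 17.5 MHz, folds to fs − 24.6 MHz = 10.4 MHz.
34.9 MHz and 70.1 MHz both map to 0.1 MHz.

34.9 MHz, 70.1 MHz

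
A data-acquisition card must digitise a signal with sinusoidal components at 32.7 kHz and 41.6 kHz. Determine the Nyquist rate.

83.2 kHz

Highest-frequency component: 41.6 kHz.
Nyquist rate = 2 × 41.6 kHz = 83.2 kHz.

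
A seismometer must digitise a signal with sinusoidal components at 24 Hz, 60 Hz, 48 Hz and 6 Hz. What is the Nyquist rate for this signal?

120 Hz

Highest-frequency component: 60 Hz.
Nyquist rate = 2 × 60 Hz = 120 Hz.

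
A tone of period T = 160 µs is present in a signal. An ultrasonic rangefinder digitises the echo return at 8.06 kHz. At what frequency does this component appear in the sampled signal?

T = 160 µs → f = 1/T = 6.25 kHz.
6.25 kHz > fs/2 = 4.03 kHz, folds to fs − 6.25 kHz = 1.81 kHz.

1.81 kHz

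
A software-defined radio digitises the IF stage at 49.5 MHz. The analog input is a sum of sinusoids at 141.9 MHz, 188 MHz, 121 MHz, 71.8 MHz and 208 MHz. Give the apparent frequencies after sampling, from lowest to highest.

fs/2 = 24.75 MHz.
141.9 MHz mod fs = 42.9 MHz.
42.9 MHz > fs/2 = 24.75 MHz, folds to fs − 42.9 MHz = 6.6 MHz.
188 MHz mod fs = 39.5 MHz.
39.5 MHz > fs/2 = 24.75 MHz, folds to fs − 39.5 MHz = 10 MHz.
121 MHz mod fs = 22 MHz.
22 MHz ≤ fs/2 = 24.75 MHz, appears at 22 MHz.
71.8 MHz mod fs = 22.3 MHz.
22.3 MHz ≤ fs/2 = 24.75 MHz, appears at 22.3 MHz.
208 MHz mod fs = 10 MHz.
10 MHz ≤ fs/2 = 24.75 MHz, appears at 10 MHz.
Distinct values: {6.6 MHz, 10 MHz, 22 MHz, 22.3 MHz}.

6.6 MHz, 10 MHz, 22 MHz, 22.3 MHz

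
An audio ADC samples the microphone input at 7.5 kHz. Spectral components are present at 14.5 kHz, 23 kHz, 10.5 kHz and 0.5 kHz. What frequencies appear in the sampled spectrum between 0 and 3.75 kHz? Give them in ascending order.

fs/2 = 3.75 kHz.
14.5 kHz mod fs = 7 kHz.
7 kHz > fs/2 = 3.75 kHz, folds to fs − 7 kHz = 0.5 kHz.
23 kHz mod fs = 0.5 kHz.
0.5 kHz ≤ fs/2 = 3.75 kHz, appears at 0.5 kHz.
10.5 kHz mod fs = 3 kHz.
3 kHz ≤ fs/2 = 3.75 kHz, appears at 3 kHz.
0.5 kHz ≤ fs/2 = 3.75 kHz, passes unchanged.
Distinct values: {0.5 kHz, 3 kHz}.

0.5 kHz, 3 kHz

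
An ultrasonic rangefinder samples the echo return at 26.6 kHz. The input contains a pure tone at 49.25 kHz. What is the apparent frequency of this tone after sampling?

3.95 kHz

49.25 kHz mod fs = 22.65 kHz.
22.65 kHz > fs/2 = 13.3 kHz, folds to fs − 22.65 kHz = 3.95 kHz.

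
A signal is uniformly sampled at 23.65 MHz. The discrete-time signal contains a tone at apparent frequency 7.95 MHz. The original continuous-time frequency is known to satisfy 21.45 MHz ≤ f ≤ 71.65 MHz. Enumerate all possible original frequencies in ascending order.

Frequencies that alias to 7.95 MHz are k·fs ± 7.95 MHz for integer k ≥ 0.
k=0: 7.95 MHz.
k=1: 15.7 MHz, 31.6 MHz.
k=2: 39.35 MHz, 55.25 MHz.
k=3: 63 MHz, 78.9 MHz.
k=4: 86.65 MHz, 102.55 MHz.
Within [21.45 MHz, 71.65 MHz]: 31.6 MHz, 39.35 MHz, 55.25 MHz, 63 MHz.

31.6 MHz, 39.35 MHz, 55.25 MHz, 63 MHz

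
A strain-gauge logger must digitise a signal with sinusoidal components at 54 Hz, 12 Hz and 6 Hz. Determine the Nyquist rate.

Highest-frequency component: 54 Hz.
Nyquist rate = 2 × 54 Hz = 108 Hz.

108 Hz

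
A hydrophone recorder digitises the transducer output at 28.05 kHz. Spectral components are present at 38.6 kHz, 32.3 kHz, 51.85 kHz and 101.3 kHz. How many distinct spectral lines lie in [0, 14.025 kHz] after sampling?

3

fs/2 = 14.025 kHz.
38.6 kHz mod fs = 10.55 kHz.
10.55 kHz ≤ fs/2 = 14.025 kHz, appears at 10.55 kHz.
32.3 kHz mod fs = 4.25 kHz.
4.25 kHz ≤ fs/2 = 14.025 kHz, appears at 4.25 kHz.
51.85 kHz mod fs = 23.8 kHz.
23.8 kHz > fs/2 = 14.025 kHz, folds to fs − 23.8 kHz = 4.25 kHz.
101.3 kHz mod fs = 17.15 kHz.
17.15 kHz > fs/2 = 14.025 kHz, folds to fs − 17.15 kHz = 10.9 kHz.
Distinct values: {4.25 kHz, 10.55 kHz, 10.9 kHz} → 3.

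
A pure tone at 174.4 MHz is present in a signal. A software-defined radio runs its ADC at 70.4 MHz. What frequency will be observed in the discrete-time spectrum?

33.6 MHz

174.4 MHz mod fs = 33.6 MHz.
33.6 MHz ≤ fs/2 = 35.2 MHz, appears at 33.6 MHz.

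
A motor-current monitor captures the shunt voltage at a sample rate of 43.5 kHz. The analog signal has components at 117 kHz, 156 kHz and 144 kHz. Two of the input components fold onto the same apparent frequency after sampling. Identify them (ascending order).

fs/2 = 21.75 kHz.
117 kHz mod fs = 30 kHz.
30 kHz > fs/2 = 21.75 kHz, folds to fs − 30 kHz = 13.5 kHz.
156 kHz mod fs = 25.5 kHz.
25.5 kHz > fs/2 = 21.75 kHz, folds to fs − 25.5 kHz = 18 kHz.
144 kHz mod fs = 13.5 kHz.
13.5 kHz ≤ fs/2 = 21.75 kHz, appears at 13.5 kHz.
117 kHz and 144 kHz both map to 13.5 kHz.

117 kHz, 144 kHz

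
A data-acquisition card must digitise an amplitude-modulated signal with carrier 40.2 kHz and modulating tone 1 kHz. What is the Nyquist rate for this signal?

AM sidebands sit at fc ± fm = 39.2 kHz and 41.2 kHz.
Highest-frequency component: 41.2 kHz.
Nyquist rate = 2 × 41.2 kHz = 82.4 kHz.

82.4 kHz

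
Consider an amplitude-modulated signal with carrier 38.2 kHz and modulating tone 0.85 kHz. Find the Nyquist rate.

78.1 kHz

AM sidebands sit at fc ± fm = 37.35 kHz and 39.05 kHz.
Highest-frequency component: 39.05 kHz.
Nyquist rate = 2 × 39.05 kHz = 78.1 kHz.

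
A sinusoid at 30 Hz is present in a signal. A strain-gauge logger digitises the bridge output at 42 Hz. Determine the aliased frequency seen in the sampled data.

12 Hz

30 Hz > fs/2 = 21 Hz, folds to fs − 30 Hz = 12 Hz.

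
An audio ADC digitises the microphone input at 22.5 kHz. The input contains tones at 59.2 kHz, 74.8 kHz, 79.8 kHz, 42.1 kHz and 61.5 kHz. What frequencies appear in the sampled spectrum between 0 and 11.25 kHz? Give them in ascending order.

2.9 kHz, 6 kHz, 7.3 kHz, 8.3 kHz, 10.2 kHz

fs/2 = 11.25 kHz.
59.2 kHz mod fs = 14.2 kHz.
14.2 kHz > fs/2 = 11.25 kHz, folds to fs − 14.2 kHz = 8.3 kHz.
74.8 kHz mod fs = 7.3 kHz.
7.3 kHz ≤ fs/2 = 11.25 kHz, appears at 7.3 kHz.
79.8 kHz mod fs = 12.3 kHz.
12.3 kHz > fs/2 = 11.25 kHz, folds to fs − 12.3 kHz = 10.2 kHz.
42.1 kHz mod fs = 19.6 kHz.
19.6 kHz > fs/2 = 11.25 kHz, folds to fs − 19.6 kHz = 2.9 kHz.
61.5 kHz mod fs = 16.5 kHz.
16.5 kHz > fs/2 = 11.25 kHz, folds to fs − 16.5 kHz = 6 kHz.
Distinct values: {2.9 kHz, 6 kHz, 7.3 kHz, 8.3 kHz, 10.2 kHz}.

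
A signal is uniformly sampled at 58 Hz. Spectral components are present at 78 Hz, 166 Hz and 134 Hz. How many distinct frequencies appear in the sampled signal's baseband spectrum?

3

fs/2 = 29 Hz.
78 Hz mod fs = 20 Hz.
20 Hz ≤ fs/2 = 29 Hz, appears at 20 Hz.
166 Hz mod fs = 50 Hz.
50 Hz > fs/2 = 29 Hz, folds to fs − 50 Hz = 8 Hz.
134 Hz mod fs = 18 Hz.
18 Hz ≤ fs/2 = 29 Hz, appears at 18 Hz.
Distinct values: {8 Hz, 18 Hz, 20 Hz} → 3.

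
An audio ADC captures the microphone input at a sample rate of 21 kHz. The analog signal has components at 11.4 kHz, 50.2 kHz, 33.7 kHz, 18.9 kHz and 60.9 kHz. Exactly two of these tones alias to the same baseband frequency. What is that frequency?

2.1 kHz

fs/2 = 10.5 kHz.
11.4 kHz > fs/2 = 10.5 kHz, folds to fs − 11.4 kHz = 9.6 kHz.
50.2 kHz mod fs = 8.2 kHz.
8.2 kHz ≤ fs/2 = 10.5 kHz, appears at 8.2 kHz.
33.7 kHz mod fs = 12.7 kHz.
12.7 kHz > fs/2 = 10.5 kHz, folds to fs − 12.7 kHz = 8.3 kHz.
18.9 kHz > fs/2 = 10.5 kHz, folds to fs − 18.9 kHz = 2.1 kHz.
60.9 kHz mod fs = 18.9 kHz.
18.9 kHz > fs/2 = 10.5 kHz, folds to fs − 18.9 kHz = 2.1 kHz.
18.9 kHz and 60.9 kHz both map to 2.1 kHz.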